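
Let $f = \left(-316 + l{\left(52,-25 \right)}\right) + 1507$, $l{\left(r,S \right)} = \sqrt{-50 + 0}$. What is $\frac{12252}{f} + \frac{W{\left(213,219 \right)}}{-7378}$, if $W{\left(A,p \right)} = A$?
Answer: $\frac{6315211929}{615642454} - \frac{61260 i \sqrt{2}}{1418531} \approx 10.258 - 0.061074 i$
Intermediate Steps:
$l{\left(r,S \right)} = 5 i \sqrt{2}$ ($l{\left(r,S \right)} = \sqrt{-50} = 5 i \sqrt{2}$)
$f = 1191 + 5 i \sqrt{2}$ ($f = \left(-316 + 5 i \sqrt{2}\right) + 1507 = 1191 + 5 i \sqrt{2} \approx 1191.0 + 7.0711 i$)
$\frac{12252}{f} + \frac{W{\left(213,219 \right)}}{-7378} = \frac{12252}{1191 + 5 i \sqrt{2}} + \frac{213}{-7378} = \frac{12252}{1191 + 5 i \sqrt{2}} + 213 \left(- \frac{1}{7378}\right) = \frac{12252}{1191 + 5 i \sqrt{2}} - \frac{213}{7378} = - \frac{213}{7378} + \frac{12252}{1191 + 5 i \sqrt{2}}$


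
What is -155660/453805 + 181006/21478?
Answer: 7879816235/974682379 ≈ 8.0845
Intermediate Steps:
-155660/453805 + 181006/21478 = -155660*1/453805 + 181006*(1/21478) = -31132/90761 + 90503/10739 = 7879816235/974682379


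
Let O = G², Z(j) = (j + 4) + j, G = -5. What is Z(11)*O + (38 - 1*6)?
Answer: 682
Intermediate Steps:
Z(j) = 4 + 2*j (Z(j) = (4 + j) + j = 4 + 2*j)
O = 25 (O = (-5)² = 25)
Z(11)*O + (38 - 1*6) = (4 + 2*11)*25 + (38 - 1*6) = (4 + 22)*25 + (38 - 6) = 26*25 + 32 = 650 + 32 = 682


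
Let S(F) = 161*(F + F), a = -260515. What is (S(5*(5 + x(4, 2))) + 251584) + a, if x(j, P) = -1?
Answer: -2491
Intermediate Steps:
S(F) = 322*F (S(F) = 161*(2*F) = 322*F)
(S(5*(5 + x(4, 2))) + 251584) + a = (322*(5*(5 - 1)) + 251584) - 260515 = (322*(5*4) + 251584) - 260515 = (322*20 + 251584) - 260515 = (6440 + 251584) - 260515 = 258024 - 260515 = -2491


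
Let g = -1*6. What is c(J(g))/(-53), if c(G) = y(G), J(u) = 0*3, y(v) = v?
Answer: 0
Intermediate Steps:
g = -6
J(u) = 0
c(G) = G
c(J(g))/(-53) = 0/(-53) = 0*(-1/53) = 0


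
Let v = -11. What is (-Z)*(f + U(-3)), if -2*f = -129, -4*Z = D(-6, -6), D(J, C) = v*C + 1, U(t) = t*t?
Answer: 9849/8 ≈ 1231.1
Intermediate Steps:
U(t) = t²
D(J, C) = 1 - 11*C (D(J, C) = -11*C + 1 = 1 - 11*C)
Z = -67/4 (Z = -(1 - 11*(-6))/4 = -(1 + 66)/4 = -¼*67 = -67/4 ≈ -16.750)
f = 129/2 (f = -½*(-129) = 129/2 ≈ 64.500)
(-Z)*(f + U(-3)) = (-1*(-67/4))*(129/2 + (-3)²) = 67*(129/2 + 9)/4 = (67/4)*(147/2) = 9849/8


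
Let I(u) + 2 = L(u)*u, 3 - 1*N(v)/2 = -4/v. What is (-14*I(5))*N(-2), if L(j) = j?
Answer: -644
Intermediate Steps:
N(v) = 6 + 8/v (N(v) = 6 - (-8)/v = 6 + 8/v)
I(u) = -2 + u**2 (I(u) = -2 + u*u = -2 + u**2)
(-14*I(5))*N(-2) = (-14*(-2 + 5**2))*(6 + 8/(-2)) = (-14*(-2 + 25))*(6 + 8*(-1/2)) = (-14*23)*(6 - 4) = -322*2 = -644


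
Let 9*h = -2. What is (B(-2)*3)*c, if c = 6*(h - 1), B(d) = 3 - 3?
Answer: 0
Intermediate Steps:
h = -2/9 (h = (⅑)*(-2) = -2/9 ≈ -0.22222)
B(d) = 0
c = -22/3 (c = 6*(-2/9 - 1) = 6*(-11/9) = -22/3 ≈ -7.3333)
(B(-2)*3)*c = (0*3)*(-22/3) = 0*(-22/3) = 0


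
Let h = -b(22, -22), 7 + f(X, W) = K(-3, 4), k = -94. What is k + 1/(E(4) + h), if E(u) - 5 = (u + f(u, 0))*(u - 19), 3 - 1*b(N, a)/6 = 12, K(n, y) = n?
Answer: -14005/149 ≈ -93.993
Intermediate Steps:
f(X, W) = -10 (f(X, W) = -7 - 3 = -10)
b(N, a) = -54 (b(N, a) = 18 - 6*12 = 18 - 72 = -54)
E(u) = 5 + (-19 + u)*(-10 + u) (E(u) = 5 + (u - 10)*(u - 19) = 5 + (-10 + u)*(-19 + u) = 5 + (-19 + u)*(-10 + u))
h = 54 (h = -1*(-54) = 54)
k + 1/(E(4) + h) = -94 + 1/((195 + 4² - 29*4) + 54) = -94 + 1/((195 + 16 - 116) + 54) = -94 + 1/(95 + 54) = -94 + 1/149 = -14005/149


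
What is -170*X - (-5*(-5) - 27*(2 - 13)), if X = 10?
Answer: -2022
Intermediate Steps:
-170*X - (-5*(-5) - 27*(2 - 13)) = -170*10 - (-5*(-5) - 27*(2 - 13)) = -1700 - (25 - 27*(-11)) = -1700 - (25 + 297) = -1700 - 1*322 = -1700 - 322 = -2022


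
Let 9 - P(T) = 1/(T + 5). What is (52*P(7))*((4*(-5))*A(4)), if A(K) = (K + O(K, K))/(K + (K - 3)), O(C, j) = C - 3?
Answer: -27820/3 ≈ -9273.3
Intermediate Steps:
O(C, j) = -3 + C
P(T) = 9 - 1/(5 + T) (P(T) = 9 - 1/(T + 5) = 9 - 1/(5 + T))
A(K) = 1 (A(K) = (K + (-3 + K))/(K + (K - 3)) = (-3 + 2*K)/(K + (-3 + K)) = (-3 + 2*K)/(-3 + 2*K) = 1)
(52*P(7))*((4*(-5))*A(4)) = (52*((44 + 9*7)/(5 + 7)))*((4*(-5))*1) = (52*((44 + 63)/12))*(-20*1) = (52*((1/12)*107))*(-20) = (52*(107/12))*(-20) = (1391/3)*(-20) = -27820/3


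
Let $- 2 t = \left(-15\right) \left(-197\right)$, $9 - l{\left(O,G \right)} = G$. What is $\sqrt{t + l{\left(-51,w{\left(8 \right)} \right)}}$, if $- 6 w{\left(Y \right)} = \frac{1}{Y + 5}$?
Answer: $\frac{i \sqrt{2233569}}{39} \approx 38.321 i$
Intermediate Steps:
$w{\left(Y \right)} = - \frac{1}{6 \left(5 + Y\right)}$ ($w{\left(Y \right)} = - \frac{1}{6 \left(Y + 5\right)} = - \frac{1}{6 \left(5 + Y\right)}$)
$l{\left(O,G \right)} = 9 - G$
$t = - \frac{2955}{2}$ ($t = - \frac{\left(-15\right) \left(-197\right)}{2} = \left(- \frac{1}{2}\right) 2955 = - \frac{2955}{2} \approx -1477.5$)
$\sqrt{t + l{\left(-51,w{\left(8 \right)} \right)}} = \sqrt{- \frac{2955}{2} + \left(9 - - \frac{1}{30 + 6 \cdot 8}\right)} = \sqrt{- \frac{2955}{2} + \left(9 - - \frac{1}{30 + 48}\right)} = \sqrt{- \frac{2955}{2} + \left(9 - - \frac{1}{78}\right)} = \sqrt{- \frac{2955}{2} + \left(9 + \frac{1}{78}\right)} = \sqrt{- \frac{2955}{2} + \frac{703}{78}} = \sqrt{- \frac{57271}{39}} = \frac{i \sqrt{2233569}}{39}$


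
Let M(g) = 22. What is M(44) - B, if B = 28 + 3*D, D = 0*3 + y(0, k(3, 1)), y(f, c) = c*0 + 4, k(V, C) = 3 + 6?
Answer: -18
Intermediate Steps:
k(V, C) = 9
y(f, c) = 4 (y(f, c) = 0 + 4 = 4)
D = 4 (D = 0*3 + 4 = 0 + 4 = 4)
B = 40 (B = 28 + 3*4 = 28 + 12 = 40)
M(44) - B = 22 - 1*40 = 22 - 40 = -18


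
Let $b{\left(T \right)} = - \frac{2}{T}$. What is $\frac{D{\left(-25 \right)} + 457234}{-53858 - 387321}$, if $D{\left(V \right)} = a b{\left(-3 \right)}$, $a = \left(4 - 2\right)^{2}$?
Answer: $- \frac{1371710}{1323537} \approx -1.0364$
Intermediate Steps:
$a = 4$ ($a = 2^{2} = 4$)
$D{\left(V \right)} = \frac{8}{3}$ ($D{\left(V \right)} = 4 \left(- \frac{2}{-3}\right) = 4 \left(\left(-2\right) \left(- \frac{1}{3}\right)\right) = 4 \cdot \frac{2}{3} = \frac{8}{3}$)
$\frac{D{\left(-25 \right)} + 457234}{-53858 - 387321} = \frac{\frac{8}{3} + 457234}{-53858 - 387321} = \frac{1371710}{3 \left(-53858 - 387321\right)} = \frac{1371710}{3 \left(-441179\right)} = \frac{1371710}{3} \left(- \frac{1}{441179}\right) = - \frac{1371710}{1323537}$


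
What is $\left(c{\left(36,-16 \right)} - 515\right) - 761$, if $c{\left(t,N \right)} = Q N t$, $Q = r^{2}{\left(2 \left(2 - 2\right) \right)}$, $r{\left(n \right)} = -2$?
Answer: $-3580$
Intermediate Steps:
$Q = 4$ ($Q = \left(-2\right)^{2} = 4$)
$c{\left(t,N \right)} = 4 N t$
$\left(c{\left(36,-16 \right)} - 515\right) - 761 = \left(4 \left(-16\right) 36 - 515\right) - 761 = \left(-2304 - 515\right) - 761 = -2819 - 761 = -3580$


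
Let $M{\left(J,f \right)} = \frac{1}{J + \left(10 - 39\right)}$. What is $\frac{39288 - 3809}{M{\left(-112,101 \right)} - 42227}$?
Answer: $- \frac{5002539}{5954008} \approx -0.8402$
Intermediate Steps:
$M{\left(J,f \right)} = \frac{1}{-29 + J}$ ($M{\left(J,f \right)} = \frac{1}{J + \left(10 - 39\right)} = \frac{1}{J - 29} = \frac{1}{-29 + J}$)
$\frac{39288 - 3809}{M{\left(-112,101 \right)} - 42227} = \frac{39288 - 3809}{\frac{1}{-29 - 112} - 42227} = \frac{35479}{\frac{1}{-141} - 42227} = \frac{35479}{- \frac{1}{141} - 42227} = \frac{35479}{- \frac{5954008}{141}} = 35479 \left(- \frac{141}{5954008}\right) = - \frac{5002539}{5954008}$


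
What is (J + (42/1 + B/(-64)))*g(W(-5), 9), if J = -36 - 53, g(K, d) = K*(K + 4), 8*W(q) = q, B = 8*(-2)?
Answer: 25245/256 ≈ 98.613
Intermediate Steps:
B = -16
W(q) = q/8
g(K, d) = K*(4 + K)
J = -89
(J + (42/1 + B/(-64)))*g(W(-5), 9) = (-89 + (42/1 - 16/(-64)))*(((⅛)*(-5))*(4 + (⅛)*(-5))) = (-89 + (42*1 - 16*(-1/64)))*(-5*(4 - 5/8)/8) = (-89 + (42 + ¼))*(-5/8*27/8) = (-89 + 169/4)*(-135/64) = -187/4*(-135/64) = 25245/256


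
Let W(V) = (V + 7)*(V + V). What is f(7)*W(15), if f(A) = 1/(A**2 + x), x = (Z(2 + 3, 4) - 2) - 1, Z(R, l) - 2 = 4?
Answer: 165/13 ≈ 12.692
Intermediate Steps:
Z(R, l) = 6 (Z(R, l) = 2 + 4 = 6)
x = 3 (x = (6 - 2) - 1 = 4 - 1 = 3)
f(A) = 1/(3 + A**2) (f(A) = 1/(A**2 + 3) = 1/(3 + A**2))
W(V) = 2*V*(7 + V) (W(V) = (7 + V)*(2*V) = 2*V*(7 + V))
f(7)*W(15) = (2*15*(7 + 15))/(3 + 7**2) = (2*15*22)/(3 + 49) = 660/52 = (1/52)*660 = 165/13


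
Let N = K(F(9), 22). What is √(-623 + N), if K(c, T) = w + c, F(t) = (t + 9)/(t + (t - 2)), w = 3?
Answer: I*√9902/4 ≈ 24.877*I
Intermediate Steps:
F(t) = (9 + t)/(-2 + 2*t) (F(t) = (9 + t)/(t + (-2 + t)) = (9 + t)/(-2 + 2*t))
K(c, T) = 3 + c
N = 33/8 (N = 3 + (9 + 9)/(2*(-1 + 9)) = 3 + (½)*18/8 = 3 + (½)*(⅛)*18 = 3 + 9/8 = 33/8 ≈ 4.1250)
√(-623 + N) = √(-623 + 33/8) = √(-4951/8) = I*√9902/4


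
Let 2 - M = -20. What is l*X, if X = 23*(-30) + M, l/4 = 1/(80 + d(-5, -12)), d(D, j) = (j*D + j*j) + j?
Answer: -167/17 ≈ -9.8235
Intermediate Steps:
M = 22 (M = 2 - 1*(-20) = 2 + 20 = 22)
d(D, j) = j + j² + D*j (d(D, j) = (D*j + j²) + j = (j² + D*j) + j = j + j² + D*j)
l = 1/68 (l = 4/(80 - 12*(1 - 5 - 12)) = 4/(80 - 12*(-16)) = 4/(80 + 192) = 4/272 = 4*(1/272) = 1/68 ≈ 0.014706)
X = -668 (X = 23*(-30) + 22 = -690 + 22 = -668)
l*X = (1/68)*(-668) = -167/17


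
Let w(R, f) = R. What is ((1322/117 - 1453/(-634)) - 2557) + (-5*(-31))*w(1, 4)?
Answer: -177167407/74178 ≈ -2388.4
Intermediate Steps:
((1322/117 - 1453/(-634)) - 2557) + (-5*(-31))*w(1, 4) = ((1322/117 - 1453/(-634)) - 2557) - 5*(-31)*1 = ((1322*(1/117) - 1453*(-1/634)) - 2557) + 155*1 = ((1322/117 + 1453/634) - 2557) + 155 = (1008149/74178 - 2557) + 155 = -188664997/74178 + 155 = -177167407/74178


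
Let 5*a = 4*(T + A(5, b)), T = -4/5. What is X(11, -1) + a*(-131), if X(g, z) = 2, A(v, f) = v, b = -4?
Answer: -10954/25 ≈ -438.16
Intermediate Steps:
T = -4/5 (T = -4*1/5 = -4/5 ≈ -0.80000)
a = 84/25 (a = (4*(-4/5 + 5))/5 = (4*(21/5))/5 = (1/5)*(84/5) = 84/25 ≈ 3.3600)
X(11, -1) + a*(-131) = 2 + (84/25)*(-131) = 2 - 11004/25 = -10954/25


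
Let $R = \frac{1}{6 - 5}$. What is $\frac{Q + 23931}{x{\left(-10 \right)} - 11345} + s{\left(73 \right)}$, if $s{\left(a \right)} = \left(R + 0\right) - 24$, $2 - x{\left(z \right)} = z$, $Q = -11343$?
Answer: $- \frac{273247}{11333} \approx -24.111$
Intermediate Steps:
$x{\left(z \right)} = 2 - z$
$R = 1$ ($R = 1^{-1} = 1$)
$s{\left(a \right)} = -23$ ($s{\left(a \right)} = \left(1 + 0\right) - 24 = 1 - 24 = -23$)
$\frac{Q + 23931}{x{\left(-10 \right)} - 11345} + s{\left(73 \right)} = \frac{-11343 + 23931}{\left(2 - -10\right) - 11345} - 23 = \frac{12588}{\left(2 + 10\right) - 11345} - 23 = \frac{12588}{12 - 11345} - 23 = \frac{12588}{-11333} - 23 = 12588 \left(- \frac{1}{11333}\right) - 23 = - \frac{12588}{11333} - 23 = - \frac{273247}{11333}$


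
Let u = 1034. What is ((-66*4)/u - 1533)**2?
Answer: 5193075969/2209 ≈ 2.3509e+6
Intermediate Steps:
((-66*4)/u - 1533)**2 = (-66*4/1034 - 1533)**2 = (-264*1/1034 - 1533)**2 = (-12/47 - 1533)**2 = (-72063/47)**2 = 5193075969/2209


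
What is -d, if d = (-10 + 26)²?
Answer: -256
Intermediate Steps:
d = 256 (d = 16² = 256)
-d = -1*256 = -256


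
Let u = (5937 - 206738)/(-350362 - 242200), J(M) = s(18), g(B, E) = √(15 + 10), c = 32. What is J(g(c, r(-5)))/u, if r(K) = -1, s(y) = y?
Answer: 10666116/200801 ≈ 53.118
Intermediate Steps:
g(B, E) = 5 (g(B, E) = √25 = 5)
J(M) = 18
u = 200801/592562 (u = -200801/(-592562) = -200801*(-1/592562) = 200801/592562 ≈ 0.33887)
J(g(c, r(-5)))/u = 18/(200801/592562) = 18*(592562/200801) = 10666116/200801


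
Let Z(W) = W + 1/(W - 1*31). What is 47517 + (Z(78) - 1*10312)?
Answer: 1752302/47 ≈ 37283.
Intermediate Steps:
Z(W) = W + 1/(-31 + W) (Z(W) = W + 1/(W - 31) = W + 1/(-31 + W))
47517 + (Z(78) - 1*10312) = 47517 + ((1 + 78**2 - 31*78)/(-31 + 78) - 1*10312) = 47517 + ((1 + 6084 - 2418)/47 - 10312) = 47517 + ((1/47)*3667 - 10312) = 47517 + (3667/47 - 10312) = 47517 - 480997/47 = 1752302/47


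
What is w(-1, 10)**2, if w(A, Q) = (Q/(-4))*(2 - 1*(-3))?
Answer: 625/4 ≈ 156.25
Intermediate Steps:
w(A, Q) = -5*Q/4 (w(A, Q) = (Q*(-1/4))*(2 + 3) = -Q/4*5 = -5*Q/4)
w(-1, 10)**2 = (-5/4*10)**2 = (-25/2)**2 = 625/4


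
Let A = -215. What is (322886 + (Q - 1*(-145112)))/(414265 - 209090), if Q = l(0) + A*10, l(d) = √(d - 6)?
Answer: 465848/205175 + I*√6/205175 ≈ 2.2705 + 1.1939e-5*I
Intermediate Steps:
l(d) = √(-6 + d)
Q = -2150 + I*√6 (Q = √(-6 + 0) - 215*10 = √(-6) - 2150 = I*√6 - 2150 = -2150 + I*√6 ≈ -2150.0 + 2.4495*I)
(322886 + (Q - 1*(-145112)))/(414265 - 209090) = (322886 + ((-2150 + I*√6) - 1*(-145112)))/(414265 - 209090) = (322886 + ((-2150 + I*√6) + 145112))/205175 = (322886 + (142962 + I*√6))*(1/205175) = (465848 + I*√6)*(1/205175) = 465848/205175 + I*√6/205175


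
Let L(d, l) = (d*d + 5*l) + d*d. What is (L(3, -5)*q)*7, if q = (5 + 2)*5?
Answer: -1715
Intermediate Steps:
L(d, l) = 2*d² + 5*l (L(d, l) = (d² + 5*l) + d² = 2*d² + 5*l)
q = 35 (q = 7*5 = 35)
(L(3, -5)*q)*7 = ((2*3² + 5*(-5))*35)*7 = ((2*9 - 25)*35)*7 = ((18 - 25)*35)*7 = -7*35*7 = -245*7 = -1715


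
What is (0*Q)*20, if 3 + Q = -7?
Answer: 0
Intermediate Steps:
Q = -10 (Q = -3 - 7 = -10)
(0*Q)*20 = (0*(-10))*20 = 0*20 = 0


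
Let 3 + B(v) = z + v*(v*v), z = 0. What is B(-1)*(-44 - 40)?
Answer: 336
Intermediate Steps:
B(v) = -3 + v³ (B(v) = -3 + (0 + v*(v*v)) = -3 + (0 + v*v²) = -3 + (0 + v³) = -3 + v³)
B(-1)*(-44 - 40) = (-3 + (-1)³)*(-44 - 40) = (-3 - 1)*(-84) = -4*(-84) = 336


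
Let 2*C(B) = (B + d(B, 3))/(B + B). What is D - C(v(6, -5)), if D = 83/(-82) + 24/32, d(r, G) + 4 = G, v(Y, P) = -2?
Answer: -209/328 ≈ -0.63720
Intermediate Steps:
d(r, G) = -4 + G
C(B) = (-1 + B)/(4*B) (C(B) = ((B + (-4 + 3))/(B + B))/2 = ((B - 1)/((2*B)))/2 = ((-1 + B)*(1/(2*B)))/2 = ((-1 + B)/(2*B))/2 = (-1 + B)/(4*B))
D = -43/164 (D = 83*(-1/82) + 24*(1/32) = -83/82 + ¾ = -43/164 ≈ -0.26220)
D - C(v(6, -5)) = -43/164 - (-1 - 2)/(4*(-2)) = -43/164 - (-1)*(-3)/(4*2) = -43/164 - 1*3/8 = -43/164 - 3/8 = -209/328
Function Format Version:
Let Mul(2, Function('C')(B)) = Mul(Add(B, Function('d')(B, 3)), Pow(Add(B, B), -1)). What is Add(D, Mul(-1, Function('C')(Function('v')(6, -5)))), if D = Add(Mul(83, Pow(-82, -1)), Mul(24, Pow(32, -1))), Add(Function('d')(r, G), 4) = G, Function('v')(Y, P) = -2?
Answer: Rational(-209, 328) ≈ -0.63720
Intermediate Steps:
Function('d')(r, G) = Add(-4, G)
Function('C')(B) = Mul(Rational(1, 4), Pow(B, -1), Add(-1, B)) (Function('C')(B) = Mul(Rational(1, 2), Mul(Add(B, Add(-4, 3)), Pow(Add(B, B), -1))) = Mul(Rational(1, 2), Mul(Add(B, -1), Pow(Mul(2, B), -1))) = Mul(Rational(1, 2), Mul(Add(-1, B), Mul(Rational(1, 2), Pow(B, -1)))) = Mul(Rational(1, 2), Mul(Rational(1, 2), Pow(B, -1), Add(-1, B))) = Mul(Rational(1, 4), Pow(B, -1), Add(-1, B)))
D = Rational(-43, 164) (D = Add(Mul(83, Rational(-1, 82)), Mul(24, Rational(1, 32))) = Add(Rational(-83, 82), Rational(3, 4)) = Rational(-43, 164) ≈ -0.26220)
Add(D, Mul(-1, Function('C')(Function('v')(6, -5)))) = Add(Rational(-43, 164), Mul(-1, Mul(Rational(1, 4), Pow(-2, -1), Add(-1, -2)))) = Add(Rational(-43, 164), Mul(-1, Mul(Rational(1, 4), Rational(-1, 2), -3))) = Add(Rational(-43, 164), Mul(-1, Rational(3, 8))) = Add(Rational(-43, 164), Rational(-3, 8)) = Rational(-209, 328)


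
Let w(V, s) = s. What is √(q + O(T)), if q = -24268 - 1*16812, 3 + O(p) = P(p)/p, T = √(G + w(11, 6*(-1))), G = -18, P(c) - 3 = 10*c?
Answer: √(-164292 - I*√6)/2 ≈ 0.0015108 - 202.66*I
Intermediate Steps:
P(c) = 3 + 10*c
T = 2*I*√6 (T = √(-18 + 6*(-1)) = √(-18 - 6) = √(-24) = 2*I*√6 ≈ 4.899*I)
O(p) = -3 + (3 + 10*p)/p
q = -41080 (q = -24268 - 16812 = -41080)
√(q + O(T)) = √(-41080 + (7 + 3/((2*I*√6)))) = √(-41080 + (7 + 3*(-I*√6/12))) = √(-41080 + (7 - I*√6/4)) = √(-41073 - I*√6/4)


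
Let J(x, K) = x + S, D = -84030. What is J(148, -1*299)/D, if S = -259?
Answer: 37/28010 ≈ 0.0013210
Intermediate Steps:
J(x, K) = -259 + x (J(x, K) = x - 259 = -259 + x)
J(148, -1*299)/D = (-259 + 148)/(-84030) = -111*(-1/84030) = 37/28010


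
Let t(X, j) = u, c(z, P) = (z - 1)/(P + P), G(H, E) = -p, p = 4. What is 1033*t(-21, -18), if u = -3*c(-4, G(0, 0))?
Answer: -15495/8 ≈ -1936.9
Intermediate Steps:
G(H, E) = -4 (G(H, E) = -1*4 = -4)
c(z, P) = (-1 + z)/(2*P) (c(z, P) = (-1 + z)/((2*P)) = (-1 + z)*(1/(2*P)) = (-1 + z)/(2*P))
u = -15/8 (u = -3*(-1 - 4)/(2*(-4)) = -3*(-1)*(-5)/(2*4) = -3*5/8 = -15/8 ≈ -1.8750)
t(X, j) = -15/8
1033*t(-21, -18) = 1033*(-15/8) = -15495/8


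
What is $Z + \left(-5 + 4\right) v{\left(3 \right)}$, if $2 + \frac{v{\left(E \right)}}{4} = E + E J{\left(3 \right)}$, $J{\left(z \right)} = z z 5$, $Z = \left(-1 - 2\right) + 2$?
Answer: $-545$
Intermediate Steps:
$Z = -1$ ($Z = -3 + 2 = -1$)
$J{\left(z \right)} = 5 z^{2}$ ($J{\left(z \right)} = z^{2} \cdot 5 = 5 z^{2}$)
$v{\left(E \right)} = -8 + 184 E$ ($v{\left(E \right)} = -8 + 4 \left(E + E 5 \cdot 3^{2}\right) = -8 + 4 \left(E + E 5 \cdot 9\right) = -8 + 4 \left(E + E 45\right) = -8 + 4 \left(E + 45 E\right) = -8 + 4 \cdot 46 E = -8 + 184 E$)
$Z + \left(-5 + 4\right) v{\left(3 \right)} = -1 + \left(-5 + 4\right) \left(-8 + 184 \cdot 3\right) = -1 - \left(-8 + 552\right) = -1 - 544 = -545$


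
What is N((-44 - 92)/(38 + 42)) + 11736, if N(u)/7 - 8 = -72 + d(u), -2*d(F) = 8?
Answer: 11260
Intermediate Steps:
d(F) = -4 (d(F) = -1/2*8 = -4)
N(u) = -476 (N(u) = 56 + 7*(-72 - 4) = 56 + 7*(-76) = 56 - 532 = -476)
N((-44 - 92)/(38 + 42)) + 11736 = -476 + 11736 = 11260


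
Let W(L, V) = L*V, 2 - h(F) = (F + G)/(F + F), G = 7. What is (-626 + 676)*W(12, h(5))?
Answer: 480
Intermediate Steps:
h(F) = 2 - (7 + F)/(2*F) (h(F) = 2 - (F + 7)/(F + F) = 2 - (7 + F)/(2*F))
(-626 + 676)*W(12, h(5)) = (-626 + 676)*(12*((½)*(-7 + 3*5)/5)) = 50*(12*((½)*(⅕)*(-7 + 15))) = 50*(12*((½)*(⅕)*8)) = 50*(12*(⅘)) = 50*(48/5) = 480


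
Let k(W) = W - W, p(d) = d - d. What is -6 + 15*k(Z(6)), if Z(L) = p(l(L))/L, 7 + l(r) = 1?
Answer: -6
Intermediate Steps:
l(r) = -6 (l(r) = -7 + 1 = -6)
p(d) = 0
Z(L) = 0 (Z(L) = 0/L = 0)
k(W) = 0
-6 + 15*k(Z(6)) = -6 + 15*0 = -6 + 0 = -6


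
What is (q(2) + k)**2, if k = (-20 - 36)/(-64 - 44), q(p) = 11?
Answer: 96721/729 ≈ 132.68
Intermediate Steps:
k = 14/27 (k = -56/(-108) = -56*(-1/108) = 14/27 ≈ 0.51852)
(q(2) + k)**2 = (11 + 14/27)**2 = (311/27)**2 = 96721/729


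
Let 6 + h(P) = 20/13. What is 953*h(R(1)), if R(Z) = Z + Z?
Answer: -55274/13 ≈ -4251.8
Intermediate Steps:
R(Z) = 2*Z
h(P) = -58/13 (h(P) = -6 + 20/13 = -58/13)
953*h(R(1)) = 953*(-58/13) = -55274/13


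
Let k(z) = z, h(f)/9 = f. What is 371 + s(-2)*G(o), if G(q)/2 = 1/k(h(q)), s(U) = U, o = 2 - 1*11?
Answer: 30055/81 ≈ 371.05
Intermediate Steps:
h(f) = 9*f
o = -9 (o = 2 - 11 = -9)
G(q) = 2/(9*q) (G(q) = 2/((9*q)) = 2*(1/(9*q)) = 2/(9*q))
371 + s(-2)*G(o) = 371 - 4/(9*(-9)) = 371 - 4*(-1)/(9*9) = 371 - 2*(-2/81) = 371 + 4/81 = 30055/81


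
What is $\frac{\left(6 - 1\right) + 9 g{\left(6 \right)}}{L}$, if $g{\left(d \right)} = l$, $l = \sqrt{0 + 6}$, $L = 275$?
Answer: $\frac{1}{55} + \frac{9 \sqrt{6}}{275} \approx 0.098347$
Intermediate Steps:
$l = \sqrt{6} \approx 2.4495$
$g{\left(d \right)} = \sqrt{6}$
$\frac{\left(6 - 1\right) + 9 g{\left(6 \right)}}{L} = \frac{\left(6 - 1\right) + 9 \sqrt{6}}{275} = \left(\left(6 - 1\right) + 9 \sqrt{6}\right) \frac{1}{275} = \left(5 + 9 \sqrt{6}\right) \frac{1}{275} = \frac{1}{55} + \frac{9 \sqrt{6}}{275}$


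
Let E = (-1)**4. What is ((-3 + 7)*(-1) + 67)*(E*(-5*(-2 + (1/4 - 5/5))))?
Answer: 3465/4 ≈ 866.25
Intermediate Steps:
E = 1
((-3 + 7)*(-1) + 67)*(E*(-5*(-2 + (1/4 - 5/5)))) = ((-3 + 7)*(-1) + 67)*(1*(-5*(-2 + (1/4 - 5/5)))) = (4*(-1) + 67)*(1*(-5*(-2 + (1*(1/4) - 5*1/5)))) = (-4 + 67)*(1*(-5*(-2 + (1/4 - 1)))) = 63*(1*(-5*(-2 - 3/4))) = 63*(1*(-5*(-11/4))) = 63*(1*(55/4)) = 63*(55/4) = 3465/4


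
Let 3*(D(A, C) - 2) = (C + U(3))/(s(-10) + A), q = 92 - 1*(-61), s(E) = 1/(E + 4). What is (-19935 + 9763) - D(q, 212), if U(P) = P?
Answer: -9329988/917 ≈ -10174.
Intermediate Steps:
s(E) = 1/(4 + E)
q = 153 (q = 92 + 61 = 153)
D(A, C) = 2 + (3 + C)/(3*(-1/6 + A)) (D(A, C) = 2 + ((C + 3)/(1/(4 - 10) + A))/3 = 2 + ((3 + C)/(1/(-6) + A))/3 = 2 + ((3 + C)/(-1/6 + A))/3 = 2 + (3 + C)/(3*(-1/6 + A)))
(-19935 + 9763) - D(q, 212) = (-19935 + 9763) - 2*(2 + 212 + 6*153)/(-1 + 6*153) = -10172 - 2*(2 + 212 + 918)/(-1 + 918) = -10172 - 2*1132/917 = -10172 - 1*2264/917 = -10172 - 2264/917 = -9329988/917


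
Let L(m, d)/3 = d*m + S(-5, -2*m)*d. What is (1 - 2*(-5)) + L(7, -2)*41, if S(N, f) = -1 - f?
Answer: -4909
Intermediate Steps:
L(m, d) = 3*d*m + 3*d*(-1 + 2*m) (L(m, d) = 3*(d*m + (-1 - (-2)*m)*d) = 3*(d*m + (-1 + 2*m)*d) = 3*(d*m + d*(-1 + 2*m)) = 3*d*m + 3*d*(-1 + 2*m))
(1 - 2*(-5)) + L(7, -2)*41 = (1 - 2*(-5)) + (3*(-2)*(-1 + 3*7))*41 = (1 + 10) + (3*(-2)*(-1 + 21))*41 = 11 + (3*(-2)*20)*41 = 11 - 120*41 = 11 - 4920 = -4909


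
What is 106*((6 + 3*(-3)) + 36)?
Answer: 3498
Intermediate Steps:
106*((6 + 3*(-3)) + 36) = 106*((6 - 9) + 36) = 106*(-3 + 36) = 106*33 = 3498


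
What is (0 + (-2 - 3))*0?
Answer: 0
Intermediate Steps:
(0 + (-2 - 3))*0 = (0 - 5)*0 = -5*0 = 0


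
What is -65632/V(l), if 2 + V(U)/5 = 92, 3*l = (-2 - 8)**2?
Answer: -32816/225 ≈ -145.85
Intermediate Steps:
l = 100/3 (l = (-2 - 8)**2/3 = (1/3)*(-10)**2 = (1/3)*100 = 100/3 ≈ 33.333)
V(U) = 450 (V(U) = -10 + 5*92 = -10 + 460 = 450)
-65632/V(l) = -65632/450 = -65632*1/450 = -32816/225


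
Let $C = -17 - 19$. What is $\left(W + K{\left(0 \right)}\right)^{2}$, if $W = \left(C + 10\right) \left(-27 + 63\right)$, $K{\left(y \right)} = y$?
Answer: $876096$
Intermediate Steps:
$C = -36$ ($C = -17 - 19 = -36$)
$W = -936$ ($W = \left(-36 + 10\right) \left(-27 + 63\right) = \left(-26\right) 36 = -936$)
$\left(W + K{\left(0 \right)}\right)^{2} = \left(-936 + 0\right)^{2} = \left(-936\right)^{2} = 876096$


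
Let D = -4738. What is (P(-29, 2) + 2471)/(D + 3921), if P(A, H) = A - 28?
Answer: -2414/817 ≈ -2.9547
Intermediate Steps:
P(A, H) = -28 + A
(P(-29, 2) + 2471)/(D + 3921) = ((-28 - 29) + 2471)/(-4738 + 3921) = (-57 + 2471)/(-817) = 2414*(-1/817) = -2414/817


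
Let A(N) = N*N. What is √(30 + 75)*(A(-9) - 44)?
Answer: 37*√105 ≈ 379.14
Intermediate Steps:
A(N) = N²
√(30 + 75)*(A(-9) - 44) = √(30 + 75)*((-9)² - 44) = √105*(81 - 44) = √105*37 = 37*√105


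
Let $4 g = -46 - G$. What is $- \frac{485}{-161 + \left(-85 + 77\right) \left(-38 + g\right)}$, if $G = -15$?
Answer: $- \frac{97}{41} \approx -2.3659$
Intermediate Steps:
$g = - \frac{31}{4}$ ($g = \frac{-46 - -15}{4} = \frac{-46 + 15}{4} = \frac{1}{4} \left(-31\right) = - \frac{31}{4} \approx -7.75$)
$- \frac{485}{-161 + \left(-85 + 77\right) \left(-38 + g\right)} = - \frac{485}{-161 + \left(-85 + 77\right) \left(-38 - \frac{31}{4}\right)} = - \frac{485}{-161 - -366} = - \frac{485}{-161 + 366} = - \frac{485}{205} = \left(-485\right) \frac{1}{205} = - \frac{97}{41}$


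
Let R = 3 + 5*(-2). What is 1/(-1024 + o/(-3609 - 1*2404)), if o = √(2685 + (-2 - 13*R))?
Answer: -18511958528/18956245531285 + 6013*√2774/37912491062570 ≈ -0.00097655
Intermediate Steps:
R = -7 (R = 3 - 10 = -7)
o = √2774 (o = √(2685 + (-2 - 13*(-7))) = √(2685 + (-2 + 91)) = √(2685 + 89) = √2774 ≈ 52.669)
1/(-1024 + o/(-3609 - 1*2404)) = 1/(-1024 + √2774/(-3609 - 1*2404)) = 1/(-1024 + √2774/(-3609 - 2404)) = 1/(-1024 + √2774/(-6013)) = 1/(-1024 + √2774*(-1/6013)) = 1/(-1024 - √2774/6013)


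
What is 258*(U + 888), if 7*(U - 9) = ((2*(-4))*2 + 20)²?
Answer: 1624110/7 ≈ 2.3202e+5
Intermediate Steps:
U = 79/7 (U = 9 + ((2*(-4))*2 + 20)²/7 = 9 + (-8*2 + 20)²/7 = 9 + (-16 + 20)²/7 = 9 + (⅐)*4² = 9 + (⅐)*16 = 9 + 16/7 = 79/7 ≈ 11.286)
258*(U + 888) = 258*(79/7 + 888) = 258*(6295/7) = 1624110/7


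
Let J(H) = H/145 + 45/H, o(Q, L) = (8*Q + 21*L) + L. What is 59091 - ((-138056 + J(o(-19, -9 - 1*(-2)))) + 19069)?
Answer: 877935669/4930 ≈ 1.7808e+5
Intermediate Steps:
o(Q, L) = 8*Q + 22*L
J(H) = 45/H + H/145 (J(H) = H*(1/145) + 45/H = H/145 + 45/H = 45/H + H/145)
59091 - ((-138056 + J(o(-19, -9 - 1*(-2)))) + 19069) = 59091 - ((-138056 + (45/(8*(-19) + 22*(-9 - 1*(-2))) + (8*(-19) + 22*(-9 - 1*(-2)))/145)) + 19069) = 59091 - ((-138056 + (45/(-152 + 22*(-9 + 2)) + (-152 + 22*(-9 + 2))/145)) + 19069) = 59091 - ((-138056 + (45/(-152 + 22*(-7)) + (-152 + 22*(-7))/145)) + 19069) = 59091 - ((-138056 + (45/(-152 - 154) + (-152 - 154)/145)) + 19069) = 59091 - ((-138056 + (45/(-306) + (1/145)*(-306))) + 19069) = 59091 - ((-138056 + (45*(-1/306) - 306/145)) + 19069) = 59091 - ((-138056 + (-5/34 - 306/145)) + 19069) = 59091 - ((-138056 - 11129/4930) + 19069) = 59091 - (-680627209/4930 + 19069) = 59091 - 1*(-586617039/4930) = 59091 + 586617039/4930 = 877935669/4930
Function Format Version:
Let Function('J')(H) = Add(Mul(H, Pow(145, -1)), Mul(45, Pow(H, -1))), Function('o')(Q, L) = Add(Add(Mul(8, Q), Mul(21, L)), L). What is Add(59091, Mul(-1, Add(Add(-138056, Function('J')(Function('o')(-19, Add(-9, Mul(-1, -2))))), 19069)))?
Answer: Rational(877935669, 4930) ≈ 1.7808e+5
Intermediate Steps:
Function('o')(Q, L) = Add(Mul(8, Q), Mul(22, L))
Function('J')(H) = Add(Mul(45, Pow(H, -1)), Mul(Rational(1, 145), H)) (Function('J')(H) = Add(Mul(H, Rational(1, 145)), Mul(45, Pow(H, -1))) = Add(Mul(Rational(1, 145), H), Mul(45, Pow(H, -1))) = Add(Mul(45, Pow(H, -1)), Mul(Rational(1, 145), H)))
Add(59091, Mul(-1, Add(Add(-138056, Function('J')(Function('o')(-19, Add(-9, Mul(-1, -2))))), 19069))) = Add(59091, Mul(-1, Add(Add(-138056, Add(Mul(45, Pow(Add(Mul(8, -19), Mul(22, Add(-9, Mul(-1, -2)))), -1)), Mul(Rational(1, 145), Add(Mul(8, -19), Mul(22, Add(-9, Mul(-1, -2))))))), 19069))) = Add(59091, Mul(-1, Add(Add(-138056, Add(Mul(45, Pow(Add(-152, Mul(22, Add(-9, 2))), -1)), Mul(Rational(1, 145), Add(-152, Mul(22, Add(-9, 2)))))), 19069))) = Add(59091, Mul(-1, Add(Add(-138056, Add(Mul(45, Pow(Add(-152, Mul(22, -7)), -1)), Mul(Rational(1, 145), Add(-152, Mul(22, -7))))), 19069))) = Add(59091, Mul(-1, Add(Add(-138056, Add(Mul(45, Pow(Add(-152, -154), -1)), Mul(Rational(1, 145), Add(-152, -154)))), 19069))) = Add(59091, Mul(-1, Add(Add(-138056, Add(Mul(45, Pow(-306, -1)), Mul(Rational(1, 145), -306))), 19069))) = Add(59091, Mul(-1, Add(Add(-138056, Add(Mul(45, Rational(-1, 306)), Rational(-306, 145))), 19069))) = Add(59091, Mul(-1, Add(Add(-138056, Add(Rational(-5, 34), Rational(-306, 145))), 19069))) = Add(59091, Mul(-1, Add(Add(-138056, Rational(-11129, 4930)), 19069))) = Add(59091, Mul(-1, Add(Rational(-680627209, 4930), 19069))) = Add(59091, Mul(-1, Rational(-586617039, 4930))) = Add(59091, Rational(586617039, 4930)) = Rational(877935669, 4930)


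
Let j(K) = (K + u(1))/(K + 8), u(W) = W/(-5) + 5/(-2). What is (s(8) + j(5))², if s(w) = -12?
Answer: 2362369/16900 ≈ 139.79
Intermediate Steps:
u(W) = -5/2 - W/5 (u(W) = W*(-⅕) + 5*(-½) = -W/5 - 5/2 = -5/2 - W/5)
j(K) = (-27/10 + K)/(8 + K) (j(K) = (K + (-5/2 - ⅕*1))/(K + 8) = (K + (-5/2 - ⅕))/(8 + K) = (K - 27/10)/(8 + K) = (-27/10 + K)/(8 + K))
(s(8) + j(5))² = (-12 + (-27/10 + 5)/(8 + 5))² = (-12 + (23/10)/13)² = (-12 + (1/13)*(23/10))² = (-12 + 23/130)² = (-1537/130)² = 2362369/16900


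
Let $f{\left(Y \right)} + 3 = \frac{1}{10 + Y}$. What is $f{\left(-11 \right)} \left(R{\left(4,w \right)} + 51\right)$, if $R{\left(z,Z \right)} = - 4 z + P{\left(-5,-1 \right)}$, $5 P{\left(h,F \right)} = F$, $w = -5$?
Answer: $- \frac{696}{5} \approx -139.2$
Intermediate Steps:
$P{\left(h,F \right)} = \frac{F}{5}$
$f{\left(Y \right)} = -3 + \frac{1}{10 + Y}$
$R{\left(z,Z \right)} = - \frac{1}{5} - 4 z$ ($R{\left(z,Z \right)} = - 4 z + \frac{1}{5} \left(-1\right) = - 4 z - \frac{1}{5} = - \frac{1}{5} - 4 z$)
$f{\left(-11 \right)} \left(R{\left(4,w \right)} + 51\right) = \frac{-29 - -33}{10 - 11} \left(\left(- \frac{1}{5} - 16\right) + 51\right) = \frac{-29 + 33}{-1} \left(\left(- \frac{1}{5} - 16\right) + 51\right) = \left(-1\right) 4 \left(- \frac{81}{5} + 51\right) = \left(-4\right) \frac{174}{5} = - \frac{696}{5}$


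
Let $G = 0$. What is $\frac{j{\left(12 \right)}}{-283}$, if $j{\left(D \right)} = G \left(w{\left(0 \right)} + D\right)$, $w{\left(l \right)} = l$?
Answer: $0$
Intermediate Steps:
$j{\left(D \right)} = 0$ ($j{\left(D \right)} = 0 \left(0 + D\right) = 0 D = 0$)
$\frac{j{\left(12 \right)}}{-283} = \frac{0}{-283} = 0 \left(- \frac{1}{283}\right) = 0$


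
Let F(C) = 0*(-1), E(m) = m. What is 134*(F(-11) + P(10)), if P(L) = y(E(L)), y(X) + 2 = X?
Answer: 1072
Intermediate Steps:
F(C) = 0
y(X) = -2 + X
P(L) = -2 + L
134*(F(-11) + P(10)) = 134*(0 + (-2 + 10)) = 134*(0 + 8) = 134*8 = 1072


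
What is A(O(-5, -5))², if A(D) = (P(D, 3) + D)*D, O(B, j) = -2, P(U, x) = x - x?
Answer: 16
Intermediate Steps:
P(U, x) = 0
A(D) = D² (A(D) = (0 + D)*D = D*D = D²)
A(O(-5, -5))² = ((-2)²)² = 4² = 16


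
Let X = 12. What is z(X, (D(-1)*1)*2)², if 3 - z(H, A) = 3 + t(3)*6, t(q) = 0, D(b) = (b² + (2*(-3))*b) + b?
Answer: 0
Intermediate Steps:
D(b) = b² - 5*b (D(b) = (b² - 6*b) + b = b² - 5*b)
z(H, A) = 0 (z(H, A) = 3 - (3 + 0*6) = 3 - (3 + 0) = 3 - 1*3 = 3 - 3 = 0)
z(X, (D(-1)*1)*2)² = 0² = 0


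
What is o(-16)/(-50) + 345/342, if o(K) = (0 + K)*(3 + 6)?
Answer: 11083/2850 ≈ 3.8888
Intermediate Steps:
o(K) = 9*K (o(K) = K*9 = 9*K)
o(-16)/(-50) + 345/342 = (9*(-16))/(-50) + 345/342 = -144*(-1/50) + 345*(1/342) = 72/25 + 115/114 = 11083/2850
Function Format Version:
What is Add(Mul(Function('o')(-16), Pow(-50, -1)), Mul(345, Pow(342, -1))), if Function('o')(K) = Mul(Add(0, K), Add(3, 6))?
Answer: Rational(11083, 2850) ≈ 3.8888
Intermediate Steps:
Function('o')(K) = Mul(9, K) (Function('o')(K) = Mul(K, 9) = Mul(9, K))
Add(Mul(Function('o')(-16), Pow(-50, -1)), Mul(345, Pow(342, -1))) = Add(Mul(Mul(9, -16), Pow(-50, -1)), Mul(345, Pow(342, -1))) = Add(Mul(-144, Rational(-1, 50)), Mul(345, Rational(1, 342))) = Add(Rational(72, 25), Rational(115, 114)) = Rational(11083, 2850)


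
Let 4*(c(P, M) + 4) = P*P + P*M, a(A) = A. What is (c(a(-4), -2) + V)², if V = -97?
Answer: 9025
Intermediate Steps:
c(P, M) = -4 + P²/4 + M*P/4 (c(P, M) = -4 + (P*P + P*M)/4 = -4 + (P² + M*P)/4 = -4 + (P²/4 + M*P/4) = -4 + P²/4 + M*P/4)
(c(a(-4), -2) + V)² = ((-4 + (¼)*(-4)² + (¼)*(-2)*(-4)) - 97)² = ((-4 + (¼)*16 + 2) - 97)² = ((-4 + 4 + 2) - 97)² = (2 - 97)² = (-95)² = 9025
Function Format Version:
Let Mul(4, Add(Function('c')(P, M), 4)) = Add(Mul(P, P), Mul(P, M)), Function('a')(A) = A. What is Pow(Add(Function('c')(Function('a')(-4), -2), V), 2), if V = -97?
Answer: 9025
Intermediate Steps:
Function('c')(P, M) = Add(-4, Mul(Rational(1, 4), Pow(P, 2)), Mul(Rational(1, 4), M, P)) (Function('c')(P, M) = Add(-4, Mul(Rational(1, 4), Add(Mul(P, P), Mul(P, M)))) = Add(-4, Mul(Rational(1, 4), Add(Pow(P, 2), Mul(M, P)))) = Add(-4, Add(Mul(Rational(1, 4), Pow(P, 2)), Mul(Rational(1, 4), M, P))) = Add(-4, Mul(Rational(1, 4), Pow(P, 2)), Mul(Rational(1, 4), M, P)))
Pow(Add(Function('c')(Function('a')(-4), -2), V), 2) = Pow(Add(Add(-4, Mul(Rational(1, 4), Pow(-4, 2)), Mul(Rational(1, 4), -2, -4)), -97), 2) = Pow(Add(Add(-4, Mul(Rational(1, 4), 16), 2), -97), 2) = Pow(Add(Add(-4, 4, 2), -97), 2) = Pow(Add(2, -97), 2) = Pow(-95, 2) = 9025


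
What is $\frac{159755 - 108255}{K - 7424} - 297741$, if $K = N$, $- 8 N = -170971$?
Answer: $- \frac{33221231039}{111579} \approx -2.9774 \cdot 10^{5}$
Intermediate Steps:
$N = \frac{170971}{8}$ ($N = \left(- \frac{1}{8}\right) \left(-170971\right) = \frac{170971}{8} \approx 21371.0$)
$K = \frac{170971}{8} \approx 21371.0$
$\frac{159755 - 108255}{K - 7424} - 297741 = \frac{159755 - 108255}{\frac{170971}{8} - 7424} - 297741 = \frac{51500}{\frac{111579}{8}} - 297741 = 51500 \cdot \frac{8}{111579} - 297741 = \frac{412000}{111579} - 297741 = - \frac{33221231039}{111579}$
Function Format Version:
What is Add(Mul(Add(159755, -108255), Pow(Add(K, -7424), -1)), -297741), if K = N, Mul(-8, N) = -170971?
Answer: Rational(-33221231039, 111579) ≈ -2.9774e+5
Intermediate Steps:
N = Rational(170971, 8) (N = Mul(Rational(-1, 8), -170971) = Rational(170971, 8) ≈ 21371.)
K = Rational(170971, 8) ≈ 21371.
Add(Mul(Add(159755, -108255), Pow(Add(K, -7424), -1)), -297741) = Add(Mul(Add(159755, -108255), Pow(Add(Rational(170971, 8), -7424), -1)), -297741) = Add(Mul(51500, Pow(Rational(111579, 8), -1)), -297741) = Add(Mul(51500, Rational(8, 111579)), -297741) = Add(Rational(412000, 111579), -297741) = Rational(-33221231039, 111579)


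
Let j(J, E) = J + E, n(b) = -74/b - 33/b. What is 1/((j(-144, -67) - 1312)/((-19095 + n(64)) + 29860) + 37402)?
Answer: 688853/25764382434 ≈ 2.6737e-5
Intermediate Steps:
n(b) = -107/b
j(J, E) = E + J
1/((j(-144, -67) - 1312)/((-19095 + n(64)) + 29860) + 37402) = 1/(((-67 - 144) - 1312)/((-19095 - 107/64) + 29860) + 37402) = 1/((-211 - 1312)/((-19095 - 107*1/64) + 29860) + 37402) = 1/(-1523/((-19095 - 107/64) + 29860) + 37402) = 1/(-1523/(-1222187/64 + 29860) + 37402) = 1/(-1523/688853/64 + 37402) = 1/(-1523*64/688853 + 37402) = 1/(-97472/688853 + 37402) = 1/(25764382434/688853) = 688853/25764382434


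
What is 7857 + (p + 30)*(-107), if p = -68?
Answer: 11923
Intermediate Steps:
7857 + (p + 30)*(-107) = 7857 + (-68 + 30)*(-107) = 7857 - 38*(-107) = 7857 + 4066 = 11923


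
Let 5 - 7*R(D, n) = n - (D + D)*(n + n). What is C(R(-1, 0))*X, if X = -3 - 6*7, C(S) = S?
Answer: -225/7 ≈ -32.143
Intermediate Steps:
R(D, n) = 5/7 - n/7 + 4*D*n/7 (R(D, n) = 5/7 - (n - (D + D)*(n + n))/7 = 5/7 - (n - 2*D*2*n)/7 = 5/7 - (n - 4*D*n)/7 = 5/7 + (-n/7 + 4*D*n/7) = 5/7 - n/7 + 4*D*n/7)
X = -45 (X = -3 - 42 = -45)
C(R(-1, 0))*X = (5/7 - 1/7*0 + (4/7)*(-1)*0)*(-45) = (5/7 + 0 + 0)*(-45) = (5/7)*(-45) = -225/7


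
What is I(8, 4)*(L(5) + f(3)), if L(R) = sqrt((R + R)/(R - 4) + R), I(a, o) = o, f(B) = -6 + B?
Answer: -12 + 4*sqrt(15) ≈ 3.4919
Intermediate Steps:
L(R) = sqrt(R + 2*R/(-4 + R)) (L(R) = sqrt((2*R)/(-4 + R) + R) = sqrt(2*R/(-4 + R) + R) = sqrt(R + 2*R/(-4 + R)))
I(8, 4)*(L(5) + f(3)) = 4*(sqrt(5*(-2 + 5)/(-4 + 5)) + (-6 + 3)) = 4*(sqrt(5*3/1) - 3) = 4*(sqrt(5*1*3) - 3) = 4*(sqrt(15) - 3) = 4*(-3 + sqrt(15)) = -12 + 4*sqrt(15)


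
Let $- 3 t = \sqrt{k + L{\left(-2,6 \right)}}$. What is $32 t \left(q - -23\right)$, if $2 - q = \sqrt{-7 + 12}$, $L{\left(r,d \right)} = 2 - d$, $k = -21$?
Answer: $\frac{160 i \left(-25 + \sqrt{5}\right)}{3} \approx - 1214.1 i$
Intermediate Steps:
$q = 2 - \sqrt{5}$ ($q = 2 - \sqrt{-7 + 12} = 2 - \sqrt{5} \approx -0.23607$)
$t = - \frac{5 i}{3}$ ($t = - \frac{\sqrt{-21 + \left(2 - 6\right)}}{3} = - \frac{\sqrt{-21 - 4}}{3} = - \frac{\sqrt{-25}}{3} = - \frac{5 i}{3} \approx - 1.6667 i$)
$32 t \left(q - -23\right) = 32 \left(- \frac{5 i}{3}\right) \left(\left(2 - \sqrt{5}\right) - -23\right) = - \frac{160 i}{3} \left(\left(2 - \sqrt{5}\right) + 23\right) = - \frac{160 i}{3} \left(25 - \sqrt{5}\right) = - \frac{160 i \left(25 - \sqrt{5}\right)}{3}$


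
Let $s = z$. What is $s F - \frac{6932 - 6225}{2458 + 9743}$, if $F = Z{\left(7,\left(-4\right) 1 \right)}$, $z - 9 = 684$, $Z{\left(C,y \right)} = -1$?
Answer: $- \frac{1208000}{1743} \approx -693.06$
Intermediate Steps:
$z = 693$ ($z = 9 + 684 = 693$)
$F = -1$
$s = 693$
$s F - \frac{6932 - 6225}{2458 + 9743} = 693 \left(-1\right) - \frac{6932 - 6225}{2458 + 9743} = -693 - \frac{707}{12201} = -693 - 707 \cdot \frac{1}{12201} = -693 - \frac{101}{1743} = - \frac{1208000}{1743}$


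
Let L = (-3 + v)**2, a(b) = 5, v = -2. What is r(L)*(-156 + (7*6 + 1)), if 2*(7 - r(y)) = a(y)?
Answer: -1017/2 ≈ -508.50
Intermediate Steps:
L = 25 (L = (-3 - 2)**2 = (-5)**2 = 25)
r(y) = 9/2 (r(y) = 7 - 1/2*5 = 7 - 5/2 = 9/2)
r(L)*(-156 + (7*6 + 1)) = 9*(-156 + (7*6 + 1))/2 = 9*(-156 + (42 + 1))/2 = 9*(-156 + 43)/2 = (9/2)*(-113) = -1017/2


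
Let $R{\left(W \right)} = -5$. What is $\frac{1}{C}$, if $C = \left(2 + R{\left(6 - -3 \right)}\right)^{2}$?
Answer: $\frac{1}{9} \approx 0.11111$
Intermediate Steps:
$C = 9$ ($C = \left(2 - 5\right)^{2} = \left(-3\right)^{2} = 9$)
$\frac{1}{C} = \frac{1}{9}$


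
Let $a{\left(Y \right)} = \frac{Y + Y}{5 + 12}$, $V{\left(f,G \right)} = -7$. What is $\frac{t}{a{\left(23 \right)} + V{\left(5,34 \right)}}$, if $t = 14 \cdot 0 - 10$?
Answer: $\frac{170}{73} \approx 2.3288$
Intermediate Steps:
$a{\left(Y \right)} = \frac{2 Y}{17}$
$t = -10$ ($t = 0 - 10 = -10$)
$\frac{t}{a{\left(23 \right)} + V{\left(5,34 \right)}} = \frac{1}{\frac{2}{17} \cdot 23 - 7} \left(-10\right) = \frac{1}{\frac{46}{17} - 7} \left(-10\right) = \frac{1}{- \frac{73}{17}} \left(-10\right) = \left(- \frac{17}{73}\right) \left(-10\right) = \frac{170}{73}$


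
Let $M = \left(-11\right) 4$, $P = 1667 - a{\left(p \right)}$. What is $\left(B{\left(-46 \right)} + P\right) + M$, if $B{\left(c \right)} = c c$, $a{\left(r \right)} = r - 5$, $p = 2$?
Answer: $3742$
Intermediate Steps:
$a{\left(r \right)} = -5 + r$ ($a{\left(r \right)} = r - 5 = -5 + r$)
$P = 1670$ ($P = 1667 - \left(-5 + 2\right) = 1667 - -3 = 1667 + 3 = 1670$)
$B{\left(c \right)} = c^{2}$
$M = -44$
$\left(B{\left(-46 \right)} + P\right) + M = \left(\left(-46\right)^{2} + 1670\right) - 44 = \left(2116 + 1670\right) - 44 = 3786 - 44 = 3742$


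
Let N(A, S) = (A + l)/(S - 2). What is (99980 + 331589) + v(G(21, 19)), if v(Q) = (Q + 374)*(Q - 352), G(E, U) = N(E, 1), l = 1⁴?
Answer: 299921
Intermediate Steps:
l = 1
N(A, S) = (1 + A)/(-2 + S) (N(A, S) = (A + 1)/(S - 2) = (1 + A)/(-2 + S))
G(E, U) = -1 - E (G(E, U) = (1 + E)/(-2 + 1) = (1 + E)/(-1) = -(1 + E) = -1 - E)
v(Q) = (-352 + Q)*(374 + Q) (v(Q) = (374 + Q)*(-352 + Q) = (-352 + Q)*(374 + Q))
(99980 + 331589) + v(G(21, 19)) = (99980 + 331589) + (-131648 + (-1 - 1*21)² + 22*(-1 - 1*21)) = 431569 + (-131648 + (-1 - 21)² + 22*(-1 - 21)) = 431569 + (-131648 + (-22)² + 22*(-22)) = 431569 + (-131648 + 484 - 484) = 431569 - 131648 = 299921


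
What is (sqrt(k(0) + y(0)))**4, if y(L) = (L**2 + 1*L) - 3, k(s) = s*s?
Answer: 9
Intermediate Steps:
k(s) = s**2
y(L) = -3 + L + L**2 (y(L) = (L**2 + L) - 3 = (L + L**2) - 3 = -3 + L + L**2)
(sqrt(k(0) + y(0)))**4 = (sqrt(0**2 + (-3 + 0 + 0**2)))**4 = (sqrt(0 + (-3 + 0 + 0)))**4 = (sqrt(0 - 3))**4 = (sqrt(-3))**4 = (I*sqrt(3))**4 = 9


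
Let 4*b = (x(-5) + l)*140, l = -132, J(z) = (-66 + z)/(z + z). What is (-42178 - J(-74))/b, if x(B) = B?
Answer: 1560621/177415 ≈ 8.7964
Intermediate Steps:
J(z) = (-66 + z)/(2*z) (J(z) = (-66 + z)/((2*z)) = (-66 + z)*(1/(2*z)) = (-66 + z)/(2*z))
b = -4795 (b = ((-5 - 132)*140)/4 = (-137*140)/4 = (¼)*(-19180) = -4795)
(-42178 - J(-74))/b = (-42178 - (-66 - 74)/(2*(-74)))/(-4795) = (-42178 - (-1)*(-140)/(2*74))*(-1/4795) = (-42178 - 1*35/37)*(-1/4795) = (-42178 - 35/37)*(-1/4795) = -1560621/37*(-1/4795) = 1560621/177415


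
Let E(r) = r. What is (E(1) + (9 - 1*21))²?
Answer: 121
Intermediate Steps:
(E(1) + (9 - 1*21))² = (1 + (9 - 1*21))² = (1 + (9 - 21))² = (1 - 12)² = (-11)² = 121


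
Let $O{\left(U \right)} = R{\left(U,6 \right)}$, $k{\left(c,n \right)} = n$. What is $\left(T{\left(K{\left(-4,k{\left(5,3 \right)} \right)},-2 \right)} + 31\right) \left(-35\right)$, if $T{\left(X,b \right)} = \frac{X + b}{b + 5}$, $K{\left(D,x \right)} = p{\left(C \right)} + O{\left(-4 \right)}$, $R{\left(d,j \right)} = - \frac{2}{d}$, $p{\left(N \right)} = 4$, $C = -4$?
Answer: $- \frac{6685}{6} \approx -1114.2$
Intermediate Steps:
$O{\left(U \right)} = - \frac{2}{U}$
$K{\left(D,x \right)} = \frac{9}{2}$ ($K{\left(D,x \right)} = 4 - \frac{2}{-4} = 4 - - \frac{1}{2} = 4 + \frac{1}{2} = \frac{9}{2}$)
$T{\left(X,b \right)} = \frac{X + b}{5 + b}$
$\left(T{\left(K{\left(-4,k{\left(5,3 \right)} \right)},-2 \right)} + 31\right) \left(-35\right) = \left(\frac{\frac{9}{2} - 2}{5 - 2} + 31\right) \left(-35\right) = \left(\frac{1}{3} \cdot \frac{5}{2} + 31\right) \left(-35\right) = \left(\frac{5}{6} + 31\right) \left(-35\right) = \frac{191}{6} \left(-35\right) = - \frac{6685}{6}$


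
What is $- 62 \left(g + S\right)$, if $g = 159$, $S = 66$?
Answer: $-13950$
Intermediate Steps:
$- 62 \left(g + S\right) = - 62 \left(159 + 66\right) = \left(-62\right) 225 = -13950$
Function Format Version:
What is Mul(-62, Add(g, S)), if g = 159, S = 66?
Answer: -13950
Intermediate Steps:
Mul(-62, Add(g, S)) = Mul(-62, Add(159, 66)) = Mul(-62, 225) = -13950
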